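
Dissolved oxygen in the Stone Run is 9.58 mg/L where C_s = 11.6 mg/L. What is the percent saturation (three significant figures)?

% saturation = C/C_s × 100 = 9.58/11.6 × 100 = 82.6 %.

82.6 % saturation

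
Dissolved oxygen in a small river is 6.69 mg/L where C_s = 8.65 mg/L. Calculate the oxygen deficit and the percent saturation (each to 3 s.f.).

D ≈ 1.96 mg/L; 77.3 % saturation

D = C_s − C = 8.65 − 6.69 = 1.96 mg/L.
% saturation = 6.69/8.65 × 100 = 77.3 %.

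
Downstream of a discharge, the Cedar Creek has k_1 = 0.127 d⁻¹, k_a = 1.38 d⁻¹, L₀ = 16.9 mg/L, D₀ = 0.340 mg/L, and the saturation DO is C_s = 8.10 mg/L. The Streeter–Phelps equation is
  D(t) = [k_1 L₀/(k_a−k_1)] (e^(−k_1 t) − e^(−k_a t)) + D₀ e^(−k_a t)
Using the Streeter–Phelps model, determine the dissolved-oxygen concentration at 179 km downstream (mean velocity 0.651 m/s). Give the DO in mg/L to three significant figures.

DO ≈ 6.97 mg/L

Travel time t = x/v = 179 km / (0.651 m/s) = 179000 m / 0.651 m/s = 275000 s = 3.182 d.
k_1 L₀/(k_a−k_1) = 0.127×16.9/(1.38−0.127) = 2.146/1.253 = 1.713 mg/L.
e^(−k_1 t) = e^(−0.127×3.182) = 0.6675; e^(−k_a t) = e^(−1.38×3.182) = 0.01238.
D = 1.713 × (0.6675 − 0.01238) + 0.340 × 0.01238 = 1.122 + 0.004209 = 1.126 mg/L.
DO = C_s − D = 8.10 − 1.126 = 6.974 mg/L.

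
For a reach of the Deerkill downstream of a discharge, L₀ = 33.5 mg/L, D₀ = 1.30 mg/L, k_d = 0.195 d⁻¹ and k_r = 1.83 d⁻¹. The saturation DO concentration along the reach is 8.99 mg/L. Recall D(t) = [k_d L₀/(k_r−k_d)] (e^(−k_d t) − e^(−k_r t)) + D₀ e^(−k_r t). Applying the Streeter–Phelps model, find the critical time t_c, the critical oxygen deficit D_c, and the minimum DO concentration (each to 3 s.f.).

t_c ≈ 1.13 d; D_c ≈ 2.86 mg/L; min DO ≈ 6.13 mg/L

At the critical point dD/dt = 0, so k_d L₀ e^(−k_d t) = k_r D. Substituting D(t) from the Streeter–Phelps equation and solving for t gives
t_c = ln[(k_r/k_d)(1 − D₀(k_r−k_d)/(k_d L₀))] / (k_r−k_d).
Here k_r−k_d = 1.635 d⁻¹ and 1 − D₀(k_r−k_d)/(k_d L₀) = 1 − 1.30×1.635/(0.195×33.5) = 0.6746, so
t_c = ln(9.385 × 0.6746) / 1.635 = 1.845 / 1.635 = 1.129 d.
D_c = (k_d/k_r) L₀ e^(−k_d t_c) = (0.195/1.83) × 33.5 × e^(−0.195×1.129) = 0.1066 × 33.5 × 0.8024 = 2.864 mg/L.
Minimum DO = C_s − D_c = 8.99 − 2.864 = 6.126 mg/L.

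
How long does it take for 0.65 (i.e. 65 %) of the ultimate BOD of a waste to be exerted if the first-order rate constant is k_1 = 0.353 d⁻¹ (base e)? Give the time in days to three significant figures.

y/L₀ = 1 − e^(−k_1 t) = 0.65 ⇒ e^(−k_1 t) = 0.350
t = −ln(0.350) / 0.353 = 1.050 / 0.353 = 2.974 d.

t ≈ 2.97 d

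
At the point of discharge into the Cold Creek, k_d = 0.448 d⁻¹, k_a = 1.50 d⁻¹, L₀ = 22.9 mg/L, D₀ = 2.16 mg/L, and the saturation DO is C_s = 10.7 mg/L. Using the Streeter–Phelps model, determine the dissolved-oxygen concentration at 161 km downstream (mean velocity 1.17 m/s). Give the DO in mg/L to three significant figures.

DO ≈ 6.62 mg/L

Travel time t = x/v = 161 km / (1.17 m/s) = 161000 m / 1.17 m/s = 137600 s = 1.593 d.
k_d L₀/(k_a−k_d) = 0.448×22.9/(1.50−0.448) = 10.26/1.052 = 9.752 mg/L.
e^(−k_d t) = e^(−0.448×1.593) = 0.4899; e^(−k_a t) = e^(−1.50×1.593) = 0.09172.
D = 9.752 × (0.4899 − 0.09172) + 2.16 × 0.09172 = 3.883 + 0.1981 = 4.081 mg/L.
DO = C_s − D = 10.7 − 4.081 = 6.619 mg/L.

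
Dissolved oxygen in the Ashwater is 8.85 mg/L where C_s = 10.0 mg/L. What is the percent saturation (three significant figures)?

% saturation = C/C_s × 100 = 8.85/10.0 × 100 = 88.5 %.

88.5 % saturation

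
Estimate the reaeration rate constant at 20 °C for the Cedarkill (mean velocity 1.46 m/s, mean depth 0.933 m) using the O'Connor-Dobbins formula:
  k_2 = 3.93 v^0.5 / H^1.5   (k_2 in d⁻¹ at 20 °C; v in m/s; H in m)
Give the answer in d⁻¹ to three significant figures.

k_2 = 3.93 × 1.46^0.5 / 0.933^1.5 = 3.93 × 1.208 / 0.9012 = 5.269 d⁻¹.

k_2 ≈ 5.27 d⁻¹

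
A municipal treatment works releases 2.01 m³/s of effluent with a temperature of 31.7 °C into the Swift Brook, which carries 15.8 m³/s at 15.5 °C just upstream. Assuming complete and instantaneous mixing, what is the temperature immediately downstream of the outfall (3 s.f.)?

17.3 °C

Flow-weighted mixing: C = (Q_r C_r + Q_w C_w)/(Q_r + Q_w)
= (15.8×15.5 + 2.01×31.7)/(15.8 + 2.01) = 308.6/17.81 = 17.33 °C.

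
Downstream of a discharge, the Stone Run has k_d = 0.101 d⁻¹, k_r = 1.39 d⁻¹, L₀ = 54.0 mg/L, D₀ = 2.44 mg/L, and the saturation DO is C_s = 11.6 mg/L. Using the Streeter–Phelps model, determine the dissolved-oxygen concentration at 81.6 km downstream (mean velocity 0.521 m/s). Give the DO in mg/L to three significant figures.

Travel time t = x/v = 81.6 km / (0.521 m/s) = 81600 m / 0.521 m/s = 156600 s = 1.813 d.
k_d L₀/(k_r−k_d) = 0.101×54.0/(1.39−0.101) = 5.454/1.289 = 4.231 mg/L.
e^(−k_d t) = e^(−0.101×1.813) = 0.8327; e^(−k_r t) = e^(−1.39×1.813) = 0.08048.
D = 4.231 × (0.8327 − 0.08048) + 2.44 × 0.08048 = 3.183 + 0.1964 = 3.379 mg/L.
DO = C_s − D = 11.6 − 3.379 = 8.221 mg/L.

DO ≈ 8.22 mg/L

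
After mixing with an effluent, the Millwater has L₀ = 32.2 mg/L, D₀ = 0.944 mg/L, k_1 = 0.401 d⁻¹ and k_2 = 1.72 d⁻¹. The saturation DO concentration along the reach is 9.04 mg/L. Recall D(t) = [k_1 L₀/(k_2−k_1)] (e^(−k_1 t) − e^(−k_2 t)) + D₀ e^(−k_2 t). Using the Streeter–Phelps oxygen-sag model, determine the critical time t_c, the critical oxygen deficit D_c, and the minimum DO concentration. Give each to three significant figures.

t_c ≈ 1.03 d; D_c ≈ 4.97 mg/L; min DO ≈ 4.07 mg/L

t_c = [1/(k_2−k_1)] ln[(k_2/k_1)(1 − D₀(k_2−k_1)/(k_1 L₀))]
= [1/(1.72−0.401)] ln[(1.72/0.401)(1 − 0.944×1.319/(0.401×32.2))]
= (1/1.319) ln[4.289 × 0.9036] = 0.7582 × ln(3.876) = 0.7582 × 1.355 = 1.027 d.
D_c = (k_1/k_2) L₀ e^(−k_1 t_c) = (0.401/1.72) × 32.2 × e^(−0.401×1.027) = 0.2331 × 32.2 × 0.6624 = 4.973 mg/L.
Minimum DO = C_s − D_c = 9.04 − 4.973 = 4.067 mg/L.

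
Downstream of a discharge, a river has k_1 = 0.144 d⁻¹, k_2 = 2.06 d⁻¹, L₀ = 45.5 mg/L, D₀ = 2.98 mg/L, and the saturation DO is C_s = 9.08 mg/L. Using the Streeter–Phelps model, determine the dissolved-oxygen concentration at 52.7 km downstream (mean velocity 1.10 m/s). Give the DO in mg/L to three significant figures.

DO ≈ 6.06 mg/L

Travel time t = x/v = 52.7 km / (1.10 m/s) = 52700 m / 1.10 m/s = 47910 s = 0.5545 d.
k_1 L₀/(k_2−k_1) = 0.144×45.5/(2.06−0.144) = 6.552/1.916 = 3.420 mg/L.
e^(−k_1 t) = e^(−0.144×0.5545) = 0.9233; e^(−k_2 t) = e^(−2.06×0.5545) = 0.3191.
D = 3.420 × (0.9233 − 0.3191) + 2.98 × 0.3191 = 2.066 + 0.9509 = 3.017 mg/L.
DO = C_s − D = 9.08 − 3.017 = 6.063 mg/L.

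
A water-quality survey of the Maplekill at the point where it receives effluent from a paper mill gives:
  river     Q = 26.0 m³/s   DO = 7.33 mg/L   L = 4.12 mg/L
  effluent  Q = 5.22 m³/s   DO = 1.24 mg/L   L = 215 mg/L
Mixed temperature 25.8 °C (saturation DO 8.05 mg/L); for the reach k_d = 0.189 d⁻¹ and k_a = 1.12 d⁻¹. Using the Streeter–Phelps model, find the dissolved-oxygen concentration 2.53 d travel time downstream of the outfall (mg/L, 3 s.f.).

DO ≈ 3.46 mg/L

Mixed DO = (26.0×7.33 + 5.22×1.24)/(26.0+5.22) = 197.1/31.22 = 6.312 mg/L.
Mixed L₀ = (26.0×4.12 + 5.22×215)/(31.22) = 1229/31.22 = 39.38 mg/L.
Initial deficit D₀ = C_s − DO₀ = 8.05 − 6.312 = 1.738 mg/L.
D(2.53) = [0.189×39.38/(1.12−0.189)](e^(−0.189×2.53) − e^(−1.12×2.53)) + 1.738 e^(−1.12×2.53)
= 7.994 × (0.6199 − 0.05880) + 1.738 × 0.05880 = 4.588 mg/L.
DO = 8.05 − 4.588 = 3.462 mg/L.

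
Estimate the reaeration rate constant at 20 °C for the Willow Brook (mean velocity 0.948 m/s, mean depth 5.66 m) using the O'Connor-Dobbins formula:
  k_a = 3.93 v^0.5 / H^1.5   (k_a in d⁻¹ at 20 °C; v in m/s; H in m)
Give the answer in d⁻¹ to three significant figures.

k_a = 3.93 × 0.948^0.5 / 5.66^1.5 = 3.93 × 0.9737 / 13.47 = 0.2842 d⁻¹.

k_a ≈ 0.284 d⁻¹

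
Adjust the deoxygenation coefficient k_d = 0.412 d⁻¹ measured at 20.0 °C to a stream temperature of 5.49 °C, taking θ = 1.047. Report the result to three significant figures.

k_d ≈ 0.212 d⁻¹

k_d(T₂) = k_d(T₁) · θ^(T₂−T₁) = 0.412 × 1.047^(5.49−20.0)
= 0.412 × 1.047^-14.5 = 0.412 × 0.5135 = 0.2116 d⁻¹.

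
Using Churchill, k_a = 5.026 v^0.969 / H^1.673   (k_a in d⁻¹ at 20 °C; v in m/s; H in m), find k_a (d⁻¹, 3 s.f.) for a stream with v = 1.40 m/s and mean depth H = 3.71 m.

k_a ≈ 0.777 d⁻¹

k_a = 5.026 × 1.40^0.969 / 3.71^1.673 = 5.026 × 1.385 / 8.965 = 0.7767 d⁻¹.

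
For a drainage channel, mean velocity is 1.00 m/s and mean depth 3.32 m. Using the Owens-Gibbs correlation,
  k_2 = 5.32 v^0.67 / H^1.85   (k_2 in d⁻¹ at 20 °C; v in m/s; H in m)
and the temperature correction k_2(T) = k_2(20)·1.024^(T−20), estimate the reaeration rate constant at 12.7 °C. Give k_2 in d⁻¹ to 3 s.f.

k_2 ≈ 0.486 d⁻¹

k_2(20) = 5.32 × 1.00^0.67 / 3.32^1.85 = 5.32 × 1.000 / 9.207 = 0.5778 d⁻¹.
k_2(12.7) = 0.5778 × 1.024^(12.7−20) = 0.5778 × 0.8410 = 0.4860 d⁻¹.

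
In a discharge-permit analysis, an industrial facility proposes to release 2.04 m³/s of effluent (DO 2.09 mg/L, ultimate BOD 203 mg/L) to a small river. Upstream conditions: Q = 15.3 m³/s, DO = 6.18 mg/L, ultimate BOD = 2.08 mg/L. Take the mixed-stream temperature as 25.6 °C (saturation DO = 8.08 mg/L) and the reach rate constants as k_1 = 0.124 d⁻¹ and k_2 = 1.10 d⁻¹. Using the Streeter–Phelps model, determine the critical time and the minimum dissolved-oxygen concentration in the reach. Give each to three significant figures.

t_c ≈ 0.900 d; minimum DO ≈ 5.49 mg/L

Mixed DO = (15.3×6.18 + 2.04×2.09)/(15.3+2.04) = 98.82/17.34 = 5.699 mg/L.
Mixed L₀ = (15.3×2.08 + 2.04×203)/(17.34) = 445.9/17.34 = 25.72 mg/L.
Initial deficit D₀ = C_s − DO₀ = 8.08 − 5.699 = 2.381 mg/L.
t_c = (1/0.9760) ln[(1.10/0.124)(1 − 2.381×0.9760/(0.124×25.72))] = 1.025 × ln(2.406) = 0.8996 d.
D_c = (0.124/1.10) × 25.72 × e^(−0.124×0.8996) = 0.1127 × 25.72 × 0.8944 = 2.593 mg/L.
Minimum DO = 8.08 − 2.593 = 5.487 mg/L.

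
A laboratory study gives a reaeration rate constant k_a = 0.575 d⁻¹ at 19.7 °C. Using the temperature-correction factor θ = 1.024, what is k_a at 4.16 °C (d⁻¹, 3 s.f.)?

k_a ≈ 0.398 d⁻¹

k_a(T₂) = k_a(T₁) · θ^(T₂−T₁) = 0.575 × 1.024^(4.16−19.7)
= 0.575 × 1.024^-15.5 = 0.575 × 0.6917 = 0.3977 d⁻¹.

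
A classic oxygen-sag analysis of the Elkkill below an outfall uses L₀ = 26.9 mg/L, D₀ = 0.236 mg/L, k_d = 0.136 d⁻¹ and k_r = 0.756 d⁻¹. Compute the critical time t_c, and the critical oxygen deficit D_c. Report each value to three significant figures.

t_c ≈ 2.70 d; D_c ≈ 3.35 mg/L

At the critical point dD/dt = 0, so k_d L₀ e^(−k_d t) = k_r D. Substituting D(t) from the Streeter–Phelps equation and solving for t gives
t_c = ln[(k_r/k_d)(1 − D₀(k_r−k_d)/(k_d L₀))] / (k_r−k_d).
Here k_r−k_d = 0.6200 d⁻¹ and 1 − D₀(k_r−k_d)/(k_d L₀) = 1 − 0.236×0.6200/(0.136×26.9) = 0.9600, so
t_c = ln(5.559 × 0.9600) / 0.6200 = 1.675 / 0.6200 = 2.701 d.
D_c = (k_d/k_r) L₀ e^(−k_d t_c) = (0.136/0.756) × 26.9 × e^(−0.136×2.701) = 0.1799 × 26.9 × 0.6926 = 3.352 mg/L.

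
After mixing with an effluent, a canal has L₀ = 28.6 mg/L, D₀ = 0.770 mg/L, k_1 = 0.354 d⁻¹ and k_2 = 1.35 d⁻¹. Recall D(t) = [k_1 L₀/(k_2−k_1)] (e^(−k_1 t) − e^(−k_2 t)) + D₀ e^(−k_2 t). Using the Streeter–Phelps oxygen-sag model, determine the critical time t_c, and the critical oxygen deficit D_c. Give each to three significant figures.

t_c ≈ 1.26 d; D_c ≈ 4.79 mg/L

t_c = [1/(k_2−k_1)] ln[(k_2/k_1)(1 − D₀(k_2−k_1)/(k_1 L₀))]
= [1/(1.35−0.354)] ln[(1.35/0.354)(1 − 0.770×0.9960/(0.354×28.6))]
= (1/0.9960) ln[3.814 × 0.9243] = 1.004 × ln(3.525) = 1.004 × 1.260 = 1.265 d.
L(t_c) = L₀ e^(−k_1 t_c) = 28.6 × 0.6391 = 18.28 mg/L, and at the critical point k_2 D_c = k_1 L, so D_c = (0.354/1.35) × 18.28 = 4.793 mg/L.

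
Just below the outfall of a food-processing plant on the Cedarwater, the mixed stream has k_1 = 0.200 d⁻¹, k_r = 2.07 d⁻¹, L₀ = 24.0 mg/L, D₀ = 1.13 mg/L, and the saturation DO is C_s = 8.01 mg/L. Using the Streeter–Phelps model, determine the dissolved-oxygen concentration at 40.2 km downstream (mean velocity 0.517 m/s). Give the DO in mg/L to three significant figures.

Travel time t = x/v = 40.2 km / (0.517 m/s) = 40200 m / 0.517 m/s = 77760 s = 0.9000 d.
k_1 L₀/(k_r−k_1) = 0.200×24.0/(2.07−0.200) = 4.800/1.870 = 2.567 mg/L.
e^(−k_1 t) = e^(−0.200×0.9000) = 0.8353; e^(−k_r t) = e^(−2.07×0.9000) = 0.1552.
D = 2.567 × (0.8353 − 0.1552) + 1.13 × 0.1552 = 1.746 + 0.1754 = 1.921 mg/L.
DO = C_s − D = 8.01 − 1.921 = 6.089 mg/L.

DO ≈ 6.09 mg/L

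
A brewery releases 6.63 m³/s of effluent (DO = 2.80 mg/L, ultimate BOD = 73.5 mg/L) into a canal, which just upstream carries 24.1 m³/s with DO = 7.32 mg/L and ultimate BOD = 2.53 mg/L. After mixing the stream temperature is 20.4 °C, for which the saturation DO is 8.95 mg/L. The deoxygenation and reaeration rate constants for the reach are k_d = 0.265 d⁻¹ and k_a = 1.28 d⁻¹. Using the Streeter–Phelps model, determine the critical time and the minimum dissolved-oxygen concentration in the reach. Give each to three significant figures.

t_c ≈ 0.744 d; minimum DO ≈ 5.92 mg/L

Mixed DO = (24.1×7.32 + 6.63×2.80)/(24.1+6.63) = 195.0/30.73 = 6.345 mg/L.
Mixed L₀ = (24.1×2.53 + 6.63×73.5)/(30.73) = 548.3/30.73 = 17.84 mg/L.
Initial deficit D₀ = C_s − DO₀ = 8.95 − 6.345 = 2.605 mg/L.
t_c = (1/1.015) ln[(1.28/0.265)(1 − 2.605×1.015/(0.265×17.84))] = 0.9852 × ln(2.129) = 0.7444 d.
D_c = (0.265/1.28) × 17.84 × e^(−0.265×0.7444) = 0.2070 × 17.84 × 0.8210 = 3.033 mg/L.
Minimum DO = 8.95 − 3.033 = 5.917 mg/L.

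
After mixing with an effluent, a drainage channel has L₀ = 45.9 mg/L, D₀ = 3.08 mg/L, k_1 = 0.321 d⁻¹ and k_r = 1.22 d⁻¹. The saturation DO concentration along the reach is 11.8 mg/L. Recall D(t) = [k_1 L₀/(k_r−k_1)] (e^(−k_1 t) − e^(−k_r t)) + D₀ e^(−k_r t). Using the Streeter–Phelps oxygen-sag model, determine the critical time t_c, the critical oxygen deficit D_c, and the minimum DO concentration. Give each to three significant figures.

With k_r/k_1 = 3.801 and 1 − D₀(k_r−k_1)/(k_1 L₀) = 0.8121,
t_c = ln(3.801 × 0.8121) / (1.22 − 0.321) = ln(3.086) / 0.8990 = 1.127/0.8990 = 1.254 d.
L(t_c) = L₀ e^(−k_1 t_c) = 45.9 × 0.6687 = 30.69 mg/L, and at the critical point k_r D_c = k_1 L, so D_c = (0.321/1.22) × 30.69 = 8.076 mg/L.
Minimum DO = C_s − D_c = 11.8 − 8.076 = 3.724 mg/L.

t_c ≈ 1.25 d; D_c ≈ 8.08 mg/L; min DO ≈ 3.72 mg/L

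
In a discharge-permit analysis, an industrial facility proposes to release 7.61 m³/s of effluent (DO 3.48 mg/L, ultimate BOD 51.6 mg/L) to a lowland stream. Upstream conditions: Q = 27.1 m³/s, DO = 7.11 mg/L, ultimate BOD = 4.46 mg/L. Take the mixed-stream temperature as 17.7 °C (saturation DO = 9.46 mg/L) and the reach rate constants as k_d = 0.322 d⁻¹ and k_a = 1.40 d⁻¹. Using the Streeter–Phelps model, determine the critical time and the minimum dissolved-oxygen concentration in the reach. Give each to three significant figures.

t_c ≈ 0.209 d; minimum DO ≈ 6.28 mg/L

Mixed DO = (27.1×7.11 + 7.61×3.48)/(27.1+7.61) = 219.2/34.71 = 6.314 mg/L.
Mixed L₀ = (27.1×4.46 + 7.61×51.6)/(34.71) = 513.5/34.71 = 14.80 mg/L.
Initial deficit D₀ = C_s − DO₀ = 9.46 − 6.314 = 3.146 mg/L.
t_c = (1/1.078) ln[(1.40/0.322)(1 − 3.146×1.078/(0.322×14.80))] = 0.9276 × ln(1.253) = 0.2091 d.
D_c = (0.322/1.40) × 14.80 × e^(−0.322×0.2091) = 0.2300 × 14.80 × 0.9349 = 3.181 mg/L.
Minimum DO = 9.46 − 3.181 = 6.279 mg/L.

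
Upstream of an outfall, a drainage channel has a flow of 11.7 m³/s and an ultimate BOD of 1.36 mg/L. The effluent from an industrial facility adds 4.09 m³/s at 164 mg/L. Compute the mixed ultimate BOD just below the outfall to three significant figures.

43.5 mg/L

Flow-weighted mixing: C = (Q_r C_r + Q_w C_w)/(Q_r + Q_w)
= (11.7×1.36 + 4.09×164)/(11.7 + 4.09) = 686.7/15.79 = 43.49 mg/L.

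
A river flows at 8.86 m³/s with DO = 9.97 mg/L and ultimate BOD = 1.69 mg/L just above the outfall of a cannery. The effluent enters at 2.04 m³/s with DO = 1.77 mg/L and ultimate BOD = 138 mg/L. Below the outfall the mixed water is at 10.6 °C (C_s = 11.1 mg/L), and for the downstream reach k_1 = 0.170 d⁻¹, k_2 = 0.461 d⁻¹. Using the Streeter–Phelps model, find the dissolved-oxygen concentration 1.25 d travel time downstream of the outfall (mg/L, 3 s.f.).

Mixed DO = (8.86×9.97 + 2.04×1.77)/(8.86+2.04) = 91.94/10.90 = 8.435 mg/L.
Mixed L₀ = (8.86×1.69 + 2.04×138)/(10.90) = 296.5/10.90 = 27.20 mg/L.
Initial deficit D₀ = C_s − DO₀ = 11.1 − 8.435 = 2.665 mg/L.
D(1.25) = [0.170×27.20/(0.461−0.170)](e^(−0.170×1.25) − e^(−0.461×1.25)) + 2.665 e^(−0.461×1.25)
= 15.89 × (0.8086 − 0.5620) + 2.665 × 0.5620 = 5.416 mg/L.
DO = 11.1 − 5.416 = 5.684 mg/L.

DO ≈ 5.68 mg/L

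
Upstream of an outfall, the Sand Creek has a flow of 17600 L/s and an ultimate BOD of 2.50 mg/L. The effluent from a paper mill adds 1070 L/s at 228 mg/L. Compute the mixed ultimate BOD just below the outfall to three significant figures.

Flow-weighted mixing: C = (Q_r C_r + Q_w C_w)/(Q_r + Q_w)
= (17600×2.50 + 1070×228)/(17600 + 1070) = 288000/18670 = 15.42 mg/L.

15.4 mg/L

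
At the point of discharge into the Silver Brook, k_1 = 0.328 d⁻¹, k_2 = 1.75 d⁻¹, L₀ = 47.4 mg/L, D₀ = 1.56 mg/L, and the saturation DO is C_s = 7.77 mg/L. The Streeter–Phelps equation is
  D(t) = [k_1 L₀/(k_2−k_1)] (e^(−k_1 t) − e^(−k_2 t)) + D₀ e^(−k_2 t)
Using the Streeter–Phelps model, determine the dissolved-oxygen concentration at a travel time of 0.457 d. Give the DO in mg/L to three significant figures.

k_1 L₀/(k_2−k_1) = 0.328×47.4/(1.75−0.328) = 15.55/1.422 = 10.93 mg/L.
e^(−k_1 t) = e^(−0.328×0.4570) = 0.8608; e^(−k_2 t) = e^(−1.75×0.4570) = 0.4494.
D = 10.93 × (0.8608 − 0.4494) + 1.56 × 0.4494 = 4.497 + 0.7011 = 5.199 mg/L.
DO = C_s − D = 7.77 − 5.199 = 2.571 mg/L.

DO ≈ 2.57 mg/L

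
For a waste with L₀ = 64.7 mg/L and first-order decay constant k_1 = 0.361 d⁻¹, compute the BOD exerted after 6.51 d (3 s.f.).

y ≈ 58.5 mg/L

y_t = L₀(1 − e^(−k_1 t)) = 64.7 × (1 − e^(−0.361×6.51))
= 64.7 × (1 − 0.09536) = 64.7 × 0.9046 = 58.53 mg/L.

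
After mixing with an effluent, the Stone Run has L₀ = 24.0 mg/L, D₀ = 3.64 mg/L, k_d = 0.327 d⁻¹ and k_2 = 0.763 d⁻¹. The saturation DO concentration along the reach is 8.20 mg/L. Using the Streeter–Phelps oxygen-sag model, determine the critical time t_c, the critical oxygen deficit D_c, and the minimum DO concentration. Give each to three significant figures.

t_c = [1/(k_2−k_d)] ln[(k_2/k_d)(1 − D₀(k_2−k_d)/(k_d L₀))]
= [1/(0.763−0.327)] ln[(0.763/0.327)(1 − 3.64×0.4360/(0.327×24.0))]
= (1/0.4360) ln[2.333 × 0.7978] = 2.294 × ln(1.861) = 2.294 × 0.6214 = 1.425 d.
L(t_c) = L₀ e^(−k_d t_c) = 24.0 × 0.6275 = 15.06 mg/L, and at the critical point k_2 D_c = k_d L, so D_c = (0.327/0.763) × 15.06 = 6.454 mg/L.
Minimum DO = C_s − D_c = 8.20 − 6.454 = 1.746 mg/L.

t_c ≈ 1.43 d; D_c ≈ 6.45 mg/L; min DO ≈ 1.75 mg/L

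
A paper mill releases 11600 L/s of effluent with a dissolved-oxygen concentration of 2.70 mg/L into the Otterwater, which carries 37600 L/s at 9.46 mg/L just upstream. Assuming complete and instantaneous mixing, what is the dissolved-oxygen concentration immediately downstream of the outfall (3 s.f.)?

Flow-weighted mixing: C = (Q_r C_r + Q_w C_w)/(Q_r + Q_w)
= (37600×9.46 + 11600×2.70)/(37600 + 11600) = 387000/49200 = 7.866 mg/L.

7.87 mg/L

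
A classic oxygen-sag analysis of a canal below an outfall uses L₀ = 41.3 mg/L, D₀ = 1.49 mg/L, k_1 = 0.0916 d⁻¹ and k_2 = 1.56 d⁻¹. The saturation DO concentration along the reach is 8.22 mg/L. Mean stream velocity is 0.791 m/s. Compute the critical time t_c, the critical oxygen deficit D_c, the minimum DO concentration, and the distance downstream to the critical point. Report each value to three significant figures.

t_c = [1/(k_2−k_1)] ln[(k_2/k_1)(1 − D₀(k_2−k_1)/(k_1 L₀))]
= [1/(1.56−0.0916)] ln[(1.56/0.0916)(1 − 1.49×1.468/(0.0916×41.3))]
= (1/1.468) ln[17.03 × 0.4217] = 0.6810 × ln(7.181) = 0.6810 × 1.971 = 1.343 d.
L(t_c) = L₀ e^(−k_1 t_c) = 41.3 × 0.8843 = 36.52 mg/L, and at the critical point k_2 D_c = k_1 L, so D_c = (0.0916/1.56) × 36.52 = 2.144 mg/L.
Minimum DO = C_s − D_c = 8.22 − 2.144 = 6.076 mg/L.
x_c = v t_c = 0.791 m/s × 1.343 d × 86400 s/d = 91760 m ≈ 91.8 km.

t_c ≈ 1.34 d; D_c ≈ 2.14 mg/L; min DO ≈ 6.08 mg/L; x_c ≈ 91.8 km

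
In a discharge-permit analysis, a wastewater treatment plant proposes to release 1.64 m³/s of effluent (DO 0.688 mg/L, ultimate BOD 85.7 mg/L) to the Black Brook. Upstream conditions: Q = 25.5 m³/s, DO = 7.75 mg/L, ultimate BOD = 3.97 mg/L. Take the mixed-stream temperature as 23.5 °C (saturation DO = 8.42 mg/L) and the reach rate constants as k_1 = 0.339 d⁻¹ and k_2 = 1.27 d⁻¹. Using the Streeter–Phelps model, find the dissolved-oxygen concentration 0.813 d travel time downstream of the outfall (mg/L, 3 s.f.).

Mixed DO = (25.5×7.75 + 1.64×0.688)/(25.5+1.64) = 198.8/27.14 = 7.323 mg/L.
Mixed L₀ = (25.5×3.97 + 1.64×85.7)/(27.14) = 241.8/27.14 = 8.909 mg/L.
Initial deficit D₀ = C_s − DO₀ = 8.42 − 7.323 = 1.097 mg/L.
D(0.813) = [0.339×8.909/(1.27−0.339)](e^(−0.339×0.813) − e^(−1.27×0.813)) + 1.097 e^(−1.27×0.813)
= 3.244 × (0.7591 − 0.3561) + 1.097 × 0.3561 = 1.698 mg/L.
DO = 8.42 − 1.698 = 6.722 mg/L.

DO ≈ 6.72 mg/L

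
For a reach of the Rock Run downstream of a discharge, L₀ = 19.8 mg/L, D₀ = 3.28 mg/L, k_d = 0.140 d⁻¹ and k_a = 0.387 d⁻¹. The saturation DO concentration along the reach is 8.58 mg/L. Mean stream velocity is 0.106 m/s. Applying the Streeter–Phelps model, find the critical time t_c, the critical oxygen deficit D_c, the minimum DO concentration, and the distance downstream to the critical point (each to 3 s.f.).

t_c ≈ 2.72 d; D_c ≈ 4.90 mg/L; min DO ≈ 3.68 mg/L; x_c ≈ 24.9 km

t_c = [1/(k_a−k_d)] ln[(k_a/k_d)(1 − D₀(k_a−k_d)/(k_d L₀))]
= [1/(0.387−0.140)] ln[(0.387/0.140)(1 − 3.28×0.2470/(0.140×19.8))]
= (1/0.2470) ln[2.764 × 0.7077] = 4.049 × ln(1.956) = 4.049 × 0.6711 = 2.717 d.
L(t_c) = L₀ e^(−k_d t_c) = 19.8 × 0.6836 = 13.54 mg/L, and at the critical point k_a D_c = k_d L, so D_c = (0.140/0.387) × 13.54 = 4.897 mg/L.
Minimum DO = C_s − D_c = 8.58 − 4.897 = 3.683 mg/L.
x_c = v t_c = 0.106 m/s × 2.717 d × 86400 s/d = 24880 m ≈ 24.9 km.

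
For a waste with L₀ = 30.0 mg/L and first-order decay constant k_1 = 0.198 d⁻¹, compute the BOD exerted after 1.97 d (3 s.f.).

y_t = L₀(1 − e^(−k_1 t)) = 30.0 × (1 − e^(−0.198×1.97))
= 30.0 × (1 − 0.6770) = 30.0 × 0.3230 = 9.690 mg/L.

y ≈ 9.69 mg/L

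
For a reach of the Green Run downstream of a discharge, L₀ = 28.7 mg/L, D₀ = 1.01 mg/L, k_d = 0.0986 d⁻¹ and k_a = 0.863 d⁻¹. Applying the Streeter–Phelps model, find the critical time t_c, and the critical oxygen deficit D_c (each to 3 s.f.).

t_c ≈ 2.42 d; D_c ≈ 2.58 mg/L

At the critical point dD/dt = 0, so k_d L₀ e^(−k_d t) = k_a D. Substituting D(t) from the Streeter–Phelps equation and solving for t gives
t_c = ln[(k_a/k_d)(1 − D₀(k_a−k_d)/(k_d L₀))] / (k_a−k_d).
Here k_a−k_d = 0.7644 d⁻¹ and 1 − D₀(k_a−k_d)/(k_d L₀) = 1 − 1.01×0.7644/(0.0986×28.7) = 0.7272, so
t_c = ln(8.753 × 0.7272) / 0.7644 = 1.851 / 0.7644 = 2.421 d.
L(t_c) = L₀ e^(−k_d t_c) = 28.7 × 0.7876 = 22.60 mg/L, and at the critical point k_a D_c = k_d L, so D_c = (0.0986/0.863) × 22.60 = 2.583 mg/L.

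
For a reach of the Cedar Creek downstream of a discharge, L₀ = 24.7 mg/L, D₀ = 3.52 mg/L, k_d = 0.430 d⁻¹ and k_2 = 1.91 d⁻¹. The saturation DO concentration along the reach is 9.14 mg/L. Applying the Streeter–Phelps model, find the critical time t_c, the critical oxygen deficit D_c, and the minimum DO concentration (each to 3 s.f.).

With k_2/k_d = 4.442 and 1 − D₀(k_2−k_d)/(k_d L₀) = 0.5095,
t_c = ln(4.442 × 0.5095) / (1.91 − 0.430) = ln(2.263) / 1.480 = 0.8167/1.480 = 0.5519 d.
L(t_c) = L₀ e^(−k_d t_c) = 24.7 × 0.7888 = 19.48 mg/L, and at the critical point k_2 D_c = k_d L, so D_c = (0.430/1.91) × 19.48 = 4.386 mg/L.
Minimum DO = C_s − D_c = 9.14 − 4.386 = 4.754 mg/L.

t_c ≈ 0.552 d; D_c ≈ 4.39 mg/L; min DO ≈ 4.75 mg/L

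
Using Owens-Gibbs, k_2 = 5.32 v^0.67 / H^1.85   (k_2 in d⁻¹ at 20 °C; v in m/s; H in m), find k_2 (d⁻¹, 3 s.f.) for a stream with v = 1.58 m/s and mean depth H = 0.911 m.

k_2 = 5.32 × 1.58^0.67 / 0.911^1.85 = 5.32 × 1.359 / 0.8416 = 8.588 d⁻¹.

k_2 ≈ 8.59 d⁻¹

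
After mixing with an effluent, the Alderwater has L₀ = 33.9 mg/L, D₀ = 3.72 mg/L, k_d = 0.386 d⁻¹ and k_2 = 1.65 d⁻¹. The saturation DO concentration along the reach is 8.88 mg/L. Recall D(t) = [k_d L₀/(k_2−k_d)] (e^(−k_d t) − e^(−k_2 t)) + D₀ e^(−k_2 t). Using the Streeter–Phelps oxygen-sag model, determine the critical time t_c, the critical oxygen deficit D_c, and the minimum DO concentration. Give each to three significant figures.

With k_2/k_d = 4.275 and 1 − D₀(k_2−k_d)/(k_d L₀) = 0.6407,
t_c = ln(4.275 × 0.6407) / (1.65 − 0.386) = ln(2.739) / 1.264 = 1.007/1.264 = 0.7970 d.
L(t_c) = L₀ e^(−k_d t_c) = 33.9 × 0.7352 = 24.92 mg/L, and at the critical point k_2 D_c = k_d L, so D_c = (0.386/1.65) × 24.92 = 5.830 mg/L.
Minimum DO = C_s − D_c = 8.88 − 5.830 = 3.050 mg/L.

t_c ≈ 0.797 d; D_c ≈ 5.83 mg/L; min DO ≈ 3.05 mg/L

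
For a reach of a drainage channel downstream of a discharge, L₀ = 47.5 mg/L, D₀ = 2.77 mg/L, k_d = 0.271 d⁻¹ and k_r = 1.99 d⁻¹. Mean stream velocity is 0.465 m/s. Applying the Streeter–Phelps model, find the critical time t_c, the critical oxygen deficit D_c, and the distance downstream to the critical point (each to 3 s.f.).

With k_r/k_d = 7.343 and 1 − D₀(k_r−k_d)/(k_d L₀) = 0.6301,
t_c = ln(7.343 × 0.6301) / (1.99 − 0.271) = ln(4.627) / 1.719 = 1.532/1.719 = 0.8911 d.
D_c = (k_d/k_r) L₀ e^(−k_d t_c) = (0.271/1.99) × 47.5 × e^(−0.271×0.8911) = 0.1362 × 47.5 × 0.7854 = 5.081 mg/L.
x_c = v t_c = 0.465 m/s × 0.8911 d × 86400 s/d = 35800 m ≈ 35.8 km.

t_c ≈ 0.891 d; D_c ≈ 5.08 mg/L; x_c ≈ 35.8 km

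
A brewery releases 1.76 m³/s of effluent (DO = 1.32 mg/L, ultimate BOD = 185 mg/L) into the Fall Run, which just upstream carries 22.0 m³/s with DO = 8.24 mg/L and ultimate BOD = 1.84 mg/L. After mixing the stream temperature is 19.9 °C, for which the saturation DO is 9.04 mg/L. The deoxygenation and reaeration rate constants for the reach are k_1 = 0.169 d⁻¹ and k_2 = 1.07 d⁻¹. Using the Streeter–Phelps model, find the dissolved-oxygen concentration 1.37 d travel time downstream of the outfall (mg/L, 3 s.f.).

DO ≈ 7.11 mg/L

Mixed DO = (22.0×8.24 + 1.76×1.32)/(22.0+1.76) = 183.6/23.76 = 7.727 mg/L.
Mixed L₀ = (22.0×1.84 + 1.76×185)/(23.76) = 366.1/23.76 = 15.41 mg/L.
Initial deficit D₀ = C_s − DO₀ = 9.04 − 7.727 = 1.313 mg/L.
D(1.37) = [0.169×15.41/(1.07−0.169)](e^(−0.169×1.37) − e^(−1.07×1.37)) + 1.313 e^(−1.07×1.37)
= 2.890 × (0.7933 − 0.2309) + 1.313 × 0.2309 = 1.928 mg/L.
DO = 9.04 − 1.928 = 7.112 mg/L.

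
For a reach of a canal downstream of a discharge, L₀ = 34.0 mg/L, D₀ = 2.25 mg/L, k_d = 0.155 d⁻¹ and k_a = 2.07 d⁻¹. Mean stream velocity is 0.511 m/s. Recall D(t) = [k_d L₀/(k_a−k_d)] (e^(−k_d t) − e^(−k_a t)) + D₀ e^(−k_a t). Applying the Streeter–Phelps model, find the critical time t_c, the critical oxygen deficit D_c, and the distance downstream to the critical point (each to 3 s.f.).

t_c = [1/(k_a−k_d)] ln[(k_a/k_d)(1 − D₀(k_a−k_d)/(k_d L₀))]
= [1/(2.07−0.155)] ln[(2.07/0.155)(1 − 2.25×1.915/(0.155×34.0))]
= (1/1.915) ln[13.35 × 0.1824] = 0.5222 × ln(2.436) = 0.5222 × 0.8903 = 0.4649 d.
L(t_c) = L₀ e^(−k_d t_c) = 34.0 × 0.9305 = 31.64 mg/L, and at the critical point k_a D_c = k_d L, so D_c = (0.155/2.07) × 31.64 = 2.369 mg/L.
x_c = v t_c = 0.511 m/s × 0.4649 d × 86400 s/d = 20530 m ≈ 20.5 km.

t_c ≈ 0.465 d; D_c ≈ 2.37 mg/L; x_c ≈ 20.5 km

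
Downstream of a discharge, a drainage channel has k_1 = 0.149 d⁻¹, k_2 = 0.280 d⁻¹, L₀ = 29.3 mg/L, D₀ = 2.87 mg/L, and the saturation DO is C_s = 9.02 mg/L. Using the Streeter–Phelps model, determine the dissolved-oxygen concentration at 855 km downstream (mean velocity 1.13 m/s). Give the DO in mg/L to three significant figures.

DO ≈ 2.60 mg/L

Travel time t = x/v = 855 km / (1.13 m/s) = 855000 m / 1.13 m/s = 756600 s = 8.757 d.
k_1 L₀/(k_2−k_1) = 0.149×29.3/(0.280−0.149) = 4.366/0.1310 = 33.33 mg/L.
e^(−k_1 t) = e^(−0.149×8.757) = 0.2712; e^(−k_2 t) = e^(−0.280×8.757) = 0.08612.
D = 33.33 × (0.2712 − 0.08612) + 2.87 × 0.08612 = 6.169 + 0.2472 = 6.416 mg/L.
DO = C_s − D = 9.02 − 6.416 = 2.604 mg/L.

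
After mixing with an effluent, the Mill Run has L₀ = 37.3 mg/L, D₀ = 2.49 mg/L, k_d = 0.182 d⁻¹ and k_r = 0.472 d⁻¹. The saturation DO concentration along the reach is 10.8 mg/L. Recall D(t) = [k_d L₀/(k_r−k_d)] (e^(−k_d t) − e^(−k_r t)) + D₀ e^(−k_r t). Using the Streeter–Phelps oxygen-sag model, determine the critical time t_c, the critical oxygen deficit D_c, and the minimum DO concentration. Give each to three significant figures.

t_c ≈ 2.90 d; D_c ≈ 8.49 mg/L; min DO ≈ 2.31 mg/L

t_c = [1/(k_r−k_d)] ln[(k_r/k_d)(1 − D₀(k_r−k_d)/(k_d L₀))]
= [1/(0.472−0.182)] ln[(0.472/0.182)(1 − 2.49×0.2900/(0.182×37.3))]
= (1/0.2900) ln[2.593 × 0.8936] = 3.448 × ln(2.318) = 3.448 × 0.8405 = 2.898 d.
D_c = (k_d/k_r) L₀ e^(−k_d t_c) = (0.182/0.472) × 37.3 × e^(−0.182×2.898) = 0.3856 × 37.3 × 0.5901 = 8.487 mg/L.
Minimum DO = C_s − D_c = 10.8 − 8.487 = 2.313 mg/L.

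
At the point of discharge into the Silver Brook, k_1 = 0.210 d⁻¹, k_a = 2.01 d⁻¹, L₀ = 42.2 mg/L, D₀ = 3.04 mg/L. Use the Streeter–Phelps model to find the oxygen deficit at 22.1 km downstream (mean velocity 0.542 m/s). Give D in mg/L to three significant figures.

D ≈ 3.73 mg/L

Travel time t = x/v = 22.1 km / (0.542 m/s) = 22100 m / 0.542 m/s = 40770 s = 0.4719 d.
k_1 L₀/(k_a−k_1) = 0.210×42.2/(2.01−0.210) = 8.862/1.800 = 4.923 mg/L.
e^(−k_1 t) = e^(−0.210×0.4719) = 0.9056; e^(−k_a t) = e^(−2.01×0.4719) = 0.3873.
D = 4.923 × (0.9056 − 0.3873) + 3.04 × 0.3873 = 2.552 + 1.177 = 3.729 mg/L.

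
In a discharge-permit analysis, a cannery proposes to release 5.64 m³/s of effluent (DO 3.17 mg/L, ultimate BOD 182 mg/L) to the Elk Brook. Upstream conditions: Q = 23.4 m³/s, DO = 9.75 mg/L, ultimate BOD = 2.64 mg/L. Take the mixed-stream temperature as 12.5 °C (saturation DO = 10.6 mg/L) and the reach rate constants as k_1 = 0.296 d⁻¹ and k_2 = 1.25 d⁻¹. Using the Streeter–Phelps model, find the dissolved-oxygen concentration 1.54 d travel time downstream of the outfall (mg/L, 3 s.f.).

Mixed DO = (23.4×9.75 + 5.64×3.17)/(23.4+5.64) = 246.0/29.04 = 8.472 mg/L.
Mixed L₀ = (23.4×2.64 + 5.64×182)/(29.04) = 1088/29.04 = 37.47 mg/L.
Initial deficit D₀ = C_s − DO₀ = 10.6 − 8.472 = 2.128 mg/L.
D(1.54) = [0.296×37.47/(1.25−0.296)](e^(−0.296×1.54) − e^(−1.25×1.54)) + 2.128 e^(−1.25×1.54)
= 11.63 × (0.6339 − 0.1459) + 2.128 × 0.1459 = 5.985 mg/L.
DO = 10.6 − 5.985 = 4.615 mg/L.

DO ≈ 4.62 mg/L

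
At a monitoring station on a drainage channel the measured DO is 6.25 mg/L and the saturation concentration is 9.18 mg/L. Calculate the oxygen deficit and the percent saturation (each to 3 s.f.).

D = C_s − C = 9.18 − 6.25 = 2.93 mg/L.
% saturation = 6.25/9.18 × 100 = 68.1 %.

D ≈ 2.93 mg/L; 68.1 % saturation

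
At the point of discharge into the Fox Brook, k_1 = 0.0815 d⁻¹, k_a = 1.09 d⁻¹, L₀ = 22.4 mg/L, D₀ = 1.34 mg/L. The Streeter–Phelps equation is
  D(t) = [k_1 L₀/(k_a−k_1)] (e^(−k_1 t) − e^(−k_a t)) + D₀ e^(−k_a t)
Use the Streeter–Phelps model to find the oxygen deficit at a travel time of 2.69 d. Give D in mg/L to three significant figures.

D ≈ 1.43 mg/L

k_1 L₀/(k_a−k_1) = 0.0815×22.4/(1.09−0.0815) = 1.826/1.009 = 1.810 mg/L.
e^(−k_1 t) = e^(−0.0815×2.690) = 0.8031; e^(−k_a t) = e^(−1.09×2.690) = 0.05329.
D = 1.810 × (0.8031 − 0.05329) + 1.34 × 0.05329 = 1.357 + 0.07140 = 1.429 mg/L.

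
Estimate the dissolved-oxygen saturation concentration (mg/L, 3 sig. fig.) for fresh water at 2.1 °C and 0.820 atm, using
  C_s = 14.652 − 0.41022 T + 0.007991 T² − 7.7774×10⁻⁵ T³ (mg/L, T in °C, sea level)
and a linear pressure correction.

At sea level: C_s = 14.652 − 0.41022×2.1 + 0.007991×2.1² − 7.7774×10⁻⁵×2.1³ = 13.83 mg/L.
Pressure correction: C_s' = 13.83 × 0.820 = 11.34 mg/L.

C_s ≈ 11.3 mg/L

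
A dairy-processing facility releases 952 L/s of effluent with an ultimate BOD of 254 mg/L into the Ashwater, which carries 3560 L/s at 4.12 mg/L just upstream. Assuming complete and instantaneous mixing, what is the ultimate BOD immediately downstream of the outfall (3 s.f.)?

56.8 mg/L

Flow-weighted mixing: C = (Q_r C_r + Q_w C_w)/(Q_r + Q_w)
= (3560×4.12 + 952×254)/(3560 + 952) = 256500/4512 = 56.84 mg/L.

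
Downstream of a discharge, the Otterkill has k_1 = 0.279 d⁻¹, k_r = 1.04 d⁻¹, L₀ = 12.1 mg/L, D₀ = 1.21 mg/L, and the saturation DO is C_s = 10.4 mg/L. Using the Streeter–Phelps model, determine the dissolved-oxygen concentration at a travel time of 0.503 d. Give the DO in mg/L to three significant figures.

k_1 L₀/(k_r−k_1) = 0.279×12.1/(1.04−0.279) = 3.376/0.7610 = 4.436 mg/L.
e^(−k_1 t) = e^(−0.279×0.5030) = 0.8691; e^(−k_r t) = e^(−1.04×0.5030) = 0.5927.
D = 4.436 × (0.8691 − 0.5927) + 1.21 × 0.5927 = 1.226 + 0.7171 = 1.943 mg/L.
DO = C_s − D = 10.4 − 1.943 = 8.457 mg/L.

DO ≈ 8.46 mg/L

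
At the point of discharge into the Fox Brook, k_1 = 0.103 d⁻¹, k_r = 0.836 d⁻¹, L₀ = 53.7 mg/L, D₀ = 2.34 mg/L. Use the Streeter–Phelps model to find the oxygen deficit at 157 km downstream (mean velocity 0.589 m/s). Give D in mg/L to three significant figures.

Travel time t = x/v = 157 km / (0.589 m/s) = 157000 m / 0.589 m/s = 266600 s = 3.085 d.
k_1 L₀/(k_r−k_1) = 0.103×53.7/(0.836−0.103) = 5.531/0.7330 = 7.546 mg/L.
e^(−k_1 t) = e^(−0.103×3.085) = 0.7278; e^(−k_r t) = e^(−0.836×3.085) = 0.07584.
D = 7.546 × (0.7278 − 0.07584) + 2.34 × 0.07584 = 4.919 + 0.1775 = 5.097 mg/L.

D ≈ 5.10 mg/L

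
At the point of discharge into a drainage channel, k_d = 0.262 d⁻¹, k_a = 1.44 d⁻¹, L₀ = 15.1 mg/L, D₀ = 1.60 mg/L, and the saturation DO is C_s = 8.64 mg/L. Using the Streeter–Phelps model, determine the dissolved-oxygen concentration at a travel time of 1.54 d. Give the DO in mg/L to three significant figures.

DO ≈ 6.59 mg/L

k_d L₀/(k_a−k_d) = 0.262×15.1/(1.44−0.262) = 3.956/1.178 = 3.358 mg/L.
e^(−k_d t) = e^(−0.262×1.540) = 0.6680; e^(−k_a t) = e^(−1.44×1.540) = 0.1089.
D = 3.358 × (0.6680 − 0.1089) + 1.60 × 0.1089 = 1.878 + 0.1742 = 2.052 mg/L.
DO = C_s − D = 8.64 − 2.052 = 6.588 mg/L.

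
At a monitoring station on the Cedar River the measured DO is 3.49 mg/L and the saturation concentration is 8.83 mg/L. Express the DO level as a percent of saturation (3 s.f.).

% saturation = C/C_s × 100 = 3.49/8.83 × 100 = 39.5 %.

39.5 % saturation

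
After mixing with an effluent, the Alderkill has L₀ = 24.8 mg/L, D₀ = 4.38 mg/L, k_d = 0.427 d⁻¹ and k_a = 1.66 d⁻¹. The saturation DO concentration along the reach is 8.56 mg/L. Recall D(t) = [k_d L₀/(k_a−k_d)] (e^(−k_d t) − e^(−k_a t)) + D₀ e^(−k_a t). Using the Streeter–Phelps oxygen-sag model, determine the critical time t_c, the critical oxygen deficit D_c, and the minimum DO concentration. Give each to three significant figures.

At the critical point dD/dt = 0, so k_d L₀ e^(−k_d t) = k_a D. Substituting D(t) from the Streeter–Phelps equation and solving for t gives
t_c = ln[(k_a/k_d)(1 − D₀(k_a−k_d)/(k_d L₀))] / (k_a−k_d).
Here k_a−k_d = 1.233 d⁻¹ and 1 − D₀(k_a−k_d)/(k_d L₀) = 1 − 4.38×1.233/(0.427×24.8) = 0.4900, so
t_c = ln(3.888 × 0.4900) / 1.233 = 0.6445 / 1.233 = 0.5227 d.
L(t_c) = L₀ e^(−k_d t_c) = 24.8 × 0.8000 = 19.84 mg/L, and at the critical point k_a D_c = k_d L, so D_c = (0.427/1.66) × 19.84 = 5.103 mg/L.
Minimum DO = C_s − D_c = 8.56 − 5.103 = 3.457 mg/L.

t_c ≈ 0.523 d; D_c ≈ 5.10 mg/L; min DO ≈ 3.46 mg/L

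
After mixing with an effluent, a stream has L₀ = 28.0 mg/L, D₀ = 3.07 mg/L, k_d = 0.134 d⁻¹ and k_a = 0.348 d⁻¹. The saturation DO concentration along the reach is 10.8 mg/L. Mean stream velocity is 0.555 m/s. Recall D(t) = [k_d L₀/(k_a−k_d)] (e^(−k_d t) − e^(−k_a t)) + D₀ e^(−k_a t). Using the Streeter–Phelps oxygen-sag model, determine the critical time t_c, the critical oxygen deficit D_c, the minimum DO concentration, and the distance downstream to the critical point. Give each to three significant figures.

t_c ≈ 3.56 d; D_c ≈ 6.69 mg/L; min DO ≈ 4.11 mg/L; x_c ≈ 171 km

At the critical point dD/dt = 0, so k_d L₀ e^(−k_d t) = k_a D. Substituting D(t) from the Streeter–Phelps equation and solving for t gives
t_c = ln[(k_a/k_d)(1 − D₀(k_a−k_d)/(k_d L₀))] / (k_a−k_d).
Here k_a−k_d = 0.2140 d⁻¹ and 1 − D₀(k_a−k_d)/(k_d L₀) = 1 − 3.07×0.2140/(0.134×28.0) = 0.8249, so
t_c = ln(2.597 × 0.8249) / 0.2140 = 0.7619 / 0.2140 = 3.560 d.
D_c = (k_d/k_a) L₀ e^(−k_d t_c) = (0.134/0.348) × 28.0 × e^(−0.134×3.560) = 0.3851 × 28.0 × 0.6206 = 6.691 mg/L.
Minimum DO = C_s − D_c = 10.8 − 6.691 = 4.109 mg/L.
x_c = v t_c = 0.555 m/s × 3.560 d × 86400 s/d = 170700 m ≈ 171 km.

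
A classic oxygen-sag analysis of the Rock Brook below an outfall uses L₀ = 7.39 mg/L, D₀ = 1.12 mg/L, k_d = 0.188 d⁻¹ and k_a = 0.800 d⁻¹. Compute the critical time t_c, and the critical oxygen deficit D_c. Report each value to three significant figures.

At the critical point dD/dt = 0, so k_d L₀ e^(−k_d t) = k_a D. Substituting D(t) from the Streeter–Phelps equation and solving for t gives
t_c = ln[(k_a/k_d)(1 − D₀(k_a−k_d)/(k_d L₀))] / (k_a−k_d).
Here k_a−k_d = 0.6120 d⁻¹ and 1 − D₀(k_a−k_d)/(k_d L₀) = 1 − 1.12×0.6120/(0.188×7.39) = 0.5066, so
t_c = ln(4.255 × 0.5066) / 0.6120 = 0.7682 / 0.6120 = 1.255 d.
L(t_c) = L₀ e^(−k_d t_c) = 7.39 × 0.7898 = 5.837 mg/L, and at the critical point k_a D_c = k_d L, so D_c = (0.188/0.800) × 5.837 = 1.372 mg/L.

t_c ≈ 1.26 d; D_c ≈ 1.37 mg/L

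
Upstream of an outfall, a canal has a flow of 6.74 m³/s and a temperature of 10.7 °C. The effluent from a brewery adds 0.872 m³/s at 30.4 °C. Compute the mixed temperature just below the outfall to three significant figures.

Flow-weighted mixing: C = (Q_r C_r + Q_w C_w)/(Q_r + Q_w)
= (6.74×10.7 + 0.872×30.4)/(6.74 + 0.872) = 98.63/7.612 = 12.96 °C.

13.0 °C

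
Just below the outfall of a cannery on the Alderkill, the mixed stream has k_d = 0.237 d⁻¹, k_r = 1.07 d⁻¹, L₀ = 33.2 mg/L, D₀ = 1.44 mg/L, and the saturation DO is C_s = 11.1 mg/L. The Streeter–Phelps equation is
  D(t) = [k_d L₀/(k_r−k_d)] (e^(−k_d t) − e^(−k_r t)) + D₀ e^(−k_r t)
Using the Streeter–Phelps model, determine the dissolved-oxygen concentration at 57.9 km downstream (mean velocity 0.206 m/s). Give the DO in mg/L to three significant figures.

DO ≈ 6.98 mg/L

Travel time t = x/v = 57.9 km / (0.206 m/s) = 57900 m / 0.206 m/s = 281100 s = 3.253 d.
k_d L₀/(k_r−k_d) = 0.237×33.2/(1.07−0.237) = 7.868/0.8330 = 9.446 mg/L.
e^(−k_d t) = e^(−0.237×3.253) = 0.4626; e^(−k_r t) = e^(−1.07×3.253) = 0.03078.
D = 9.446 × (0.4626 − 0.03078) + 1.44 × 0.03078 = 4.078 + 0.04433 = 4.123 mg/L.
DO = C_s − D = 11.1 − 4.123 = 6.977 mg/L.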